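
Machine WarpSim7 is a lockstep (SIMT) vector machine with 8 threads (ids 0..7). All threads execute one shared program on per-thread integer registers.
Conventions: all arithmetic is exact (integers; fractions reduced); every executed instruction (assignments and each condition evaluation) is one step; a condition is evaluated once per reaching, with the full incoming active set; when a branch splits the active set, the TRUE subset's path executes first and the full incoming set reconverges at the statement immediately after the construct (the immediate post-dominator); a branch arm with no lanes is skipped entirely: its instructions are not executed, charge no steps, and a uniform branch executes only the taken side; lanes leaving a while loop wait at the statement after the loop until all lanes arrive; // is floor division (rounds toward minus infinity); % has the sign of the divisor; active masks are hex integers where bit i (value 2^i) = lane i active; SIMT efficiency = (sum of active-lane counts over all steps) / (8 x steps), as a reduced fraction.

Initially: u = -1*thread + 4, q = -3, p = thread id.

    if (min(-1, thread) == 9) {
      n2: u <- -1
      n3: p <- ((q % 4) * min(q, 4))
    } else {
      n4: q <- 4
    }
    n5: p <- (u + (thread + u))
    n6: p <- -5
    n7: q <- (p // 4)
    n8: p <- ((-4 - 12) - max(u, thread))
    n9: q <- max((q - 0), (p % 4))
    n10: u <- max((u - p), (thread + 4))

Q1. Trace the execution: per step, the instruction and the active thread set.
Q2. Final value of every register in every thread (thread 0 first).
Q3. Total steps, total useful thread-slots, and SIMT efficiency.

step 0: eval (min(-1, thread) == 9)  0xff
step 1: q <- 4                       0xff
step 2: p <- (u + (thread + u))      0xff
step 3: p <- -5                      0xff
step 4: q <- (p // 4)                0xff
step 5: p <- ((-4 - 12) - max(u, thread)) 0xff
step 6: q <- max((q - 0), (p % 4))   0xff
step 7: u <- max((u - p), (thread + 4)) 0xff

Answer: 8 steps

u: 24,22,20,20,20,20,20,20
q: 0,1,2,1,0,3,2,1
p: -20,-19,-18,-19,-20,-21,-22,-23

steps = 8; useful = 64; efficiency = 64/64 = 1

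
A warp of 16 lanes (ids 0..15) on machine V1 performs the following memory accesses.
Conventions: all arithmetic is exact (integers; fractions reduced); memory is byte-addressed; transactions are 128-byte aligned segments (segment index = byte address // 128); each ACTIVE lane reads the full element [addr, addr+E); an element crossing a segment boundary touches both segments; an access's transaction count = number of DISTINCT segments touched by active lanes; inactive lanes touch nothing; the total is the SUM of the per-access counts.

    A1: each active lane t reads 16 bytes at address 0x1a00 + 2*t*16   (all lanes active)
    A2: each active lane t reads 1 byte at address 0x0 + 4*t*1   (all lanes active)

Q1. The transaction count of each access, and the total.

A1: 4 transactions
A2: 1 transaction

Answer: 4,1; total 5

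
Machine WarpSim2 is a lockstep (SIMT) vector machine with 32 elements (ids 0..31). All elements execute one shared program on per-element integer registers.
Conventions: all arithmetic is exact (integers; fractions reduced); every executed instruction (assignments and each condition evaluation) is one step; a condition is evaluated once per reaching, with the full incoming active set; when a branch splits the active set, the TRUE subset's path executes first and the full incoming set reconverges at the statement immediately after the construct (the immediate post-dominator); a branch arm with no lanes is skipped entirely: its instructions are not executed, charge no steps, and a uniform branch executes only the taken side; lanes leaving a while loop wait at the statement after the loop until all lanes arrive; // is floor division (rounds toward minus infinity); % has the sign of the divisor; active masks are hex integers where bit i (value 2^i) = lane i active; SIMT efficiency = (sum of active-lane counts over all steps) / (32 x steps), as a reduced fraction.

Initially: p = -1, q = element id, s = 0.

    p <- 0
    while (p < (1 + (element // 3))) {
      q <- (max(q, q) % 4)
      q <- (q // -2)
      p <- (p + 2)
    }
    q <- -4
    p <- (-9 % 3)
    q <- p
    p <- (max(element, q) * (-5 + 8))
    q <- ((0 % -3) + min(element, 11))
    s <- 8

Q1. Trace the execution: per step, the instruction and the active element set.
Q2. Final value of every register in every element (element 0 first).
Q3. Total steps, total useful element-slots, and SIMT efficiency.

step 0: p <- 0                       0xffffffff
step 1: eval (p < (1 + (element // 3))) 0xffffffff
step 2: q <- (max(q, q) % 4)         0xffffffff
step 3: q <- (q // -2)               0xffffffff
step 4: p <- (p + 2)                 0xffffffff
step 5: eval (p < (1 + (element // 3))) 0xffffffff
step 6: q <- (max(q, q) % 4)         0xffffffc0
step 7: q <- (q // -2)               0xffffffc0
step 8: p <- (p + 2)                 0xffffffc0
step 9: eval (p < (1 + (element // 3))) 0xffffffc0
step 10: q <- (max(q, q) % 4)         0xfffff000
step 11: q <- (q // -2)               0xfffff000
step 12: p <- (p + 2)                 0xfffff000
step 13: eval (p < (1 + (element // 3))) 0xfffff000
step 14: q <- (max(q, q) % 4)         0xfffc0000
step 15: q <- (q // -2)               0xfffc0000
step 16: p <- (p + 2)                 0xfffc0000
step 17: eval (p < (1 + (element // 3))) 0xfffc0000
step 18: q <- (max(q, q) % 4)         0xff000000
step 19: q <- (q // -2)               0xff000000
step 20: p <- (p + 2)                 0xff000000
step 21: eval (p < (1 + (element // 3))) 0xff000000
step 22: q <- (max(q, q) % 4)         0xc0000000
step 23: q <- (q // -2)               0xc0000000
step 24: p <- (p + 2)                 0xc0000000
step 25: eval (p < (1 + (element // 3))) 0xc0000000
step 26: q <- -4                      0xffffffff
step 27: p <- (-9 % 3)                0xffffffff
step 28: q <- p                       0xffffffff
step 29: p <- (max(element, q) * (-5 + 8)) 0xffffffff
step 30: q <- ((0 % -3) + min(element, 11)) 0xffffffff
step 31: s <- 8                       0xffffffff

Answer: 32 steps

p: 0,3,6,9,12,15,18,21,24,27,30,33,36,39,42,45,48,51,54,57,60,63,66,69,72,75,78,81,84,87,90,93
q: 0,1,2,3,4,5,6,7,8,9,10,11,11,11,11,11,11,11,11,11,11,11,11,11,11,11,11,11,11,11,11,11
s: 8,8,8,8,8,8,8,8,8,8,8,8,8,8,8,8,8,8,8,8,8,8,8,8,8,8,8,8,8,8,8,8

steps = 32; useful = 664; efficiency = 664/1024 = 83/128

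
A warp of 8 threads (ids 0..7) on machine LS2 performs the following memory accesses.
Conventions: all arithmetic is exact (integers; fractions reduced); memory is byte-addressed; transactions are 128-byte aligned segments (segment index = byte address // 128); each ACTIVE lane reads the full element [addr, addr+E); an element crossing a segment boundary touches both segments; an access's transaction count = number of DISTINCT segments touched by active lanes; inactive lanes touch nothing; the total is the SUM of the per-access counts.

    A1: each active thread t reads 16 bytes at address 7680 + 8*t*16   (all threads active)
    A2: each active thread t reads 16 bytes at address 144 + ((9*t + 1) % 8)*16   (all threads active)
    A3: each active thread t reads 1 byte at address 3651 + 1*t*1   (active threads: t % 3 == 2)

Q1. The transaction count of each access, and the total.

A1: 8 transactions
A2: 2 transactions
A3: 1 transaction

Answer: 8,2,1; total 11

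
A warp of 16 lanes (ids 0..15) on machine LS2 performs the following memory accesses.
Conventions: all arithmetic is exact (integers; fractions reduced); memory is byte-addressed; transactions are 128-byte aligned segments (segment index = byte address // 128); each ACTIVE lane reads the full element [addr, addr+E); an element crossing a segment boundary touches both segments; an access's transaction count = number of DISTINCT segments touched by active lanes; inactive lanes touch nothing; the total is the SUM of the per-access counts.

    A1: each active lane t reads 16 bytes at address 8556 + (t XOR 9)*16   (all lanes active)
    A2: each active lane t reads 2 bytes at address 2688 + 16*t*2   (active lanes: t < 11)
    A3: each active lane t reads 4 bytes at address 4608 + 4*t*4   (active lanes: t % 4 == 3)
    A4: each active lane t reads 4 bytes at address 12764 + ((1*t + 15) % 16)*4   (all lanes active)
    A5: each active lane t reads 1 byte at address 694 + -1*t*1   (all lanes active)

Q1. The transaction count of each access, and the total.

A1: 3 transactions
A2: 3 transactions
A3: 2 transactions
A4: 2 transactions
A5: 1 transaction

Answer: 3,3,2,2,1; total 11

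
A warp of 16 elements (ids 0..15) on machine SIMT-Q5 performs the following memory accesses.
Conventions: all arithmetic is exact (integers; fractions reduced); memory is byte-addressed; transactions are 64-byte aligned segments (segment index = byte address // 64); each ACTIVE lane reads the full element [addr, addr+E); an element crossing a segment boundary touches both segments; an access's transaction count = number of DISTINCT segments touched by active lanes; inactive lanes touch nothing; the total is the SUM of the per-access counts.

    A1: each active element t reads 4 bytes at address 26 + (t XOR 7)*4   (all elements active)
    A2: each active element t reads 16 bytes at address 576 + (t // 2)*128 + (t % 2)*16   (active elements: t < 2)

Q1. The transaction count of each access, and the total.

A1: 2 transactions
A2: 1 transaction

Answer: 2,1; total 3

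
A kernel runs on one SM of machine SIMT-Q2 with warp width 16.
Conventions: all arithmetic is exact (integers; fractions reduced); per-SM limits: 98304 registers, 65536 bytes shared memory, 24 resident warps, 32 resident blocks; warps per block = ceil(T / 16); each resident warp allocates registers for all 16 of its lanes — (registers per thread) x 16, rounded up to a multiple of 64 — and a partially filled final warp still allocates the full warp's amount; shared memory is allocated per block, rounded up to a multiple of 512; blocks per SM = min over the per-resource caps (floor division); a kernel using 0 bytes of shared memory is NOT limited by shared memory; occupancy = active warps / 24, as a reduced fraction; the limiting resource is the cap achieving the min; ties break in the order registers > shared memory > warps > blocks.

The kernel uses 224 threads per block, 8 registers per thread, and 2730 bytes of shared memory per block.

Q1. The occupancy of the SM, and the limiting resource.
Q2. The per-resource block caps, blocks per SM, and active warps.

Answer: occupancy 7/12, limited by warps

registers: 54 blocks
shared memory: 21 blocks
warps: 1 block
blocks: 32 blocks

Answer: 1 block, 14 active warps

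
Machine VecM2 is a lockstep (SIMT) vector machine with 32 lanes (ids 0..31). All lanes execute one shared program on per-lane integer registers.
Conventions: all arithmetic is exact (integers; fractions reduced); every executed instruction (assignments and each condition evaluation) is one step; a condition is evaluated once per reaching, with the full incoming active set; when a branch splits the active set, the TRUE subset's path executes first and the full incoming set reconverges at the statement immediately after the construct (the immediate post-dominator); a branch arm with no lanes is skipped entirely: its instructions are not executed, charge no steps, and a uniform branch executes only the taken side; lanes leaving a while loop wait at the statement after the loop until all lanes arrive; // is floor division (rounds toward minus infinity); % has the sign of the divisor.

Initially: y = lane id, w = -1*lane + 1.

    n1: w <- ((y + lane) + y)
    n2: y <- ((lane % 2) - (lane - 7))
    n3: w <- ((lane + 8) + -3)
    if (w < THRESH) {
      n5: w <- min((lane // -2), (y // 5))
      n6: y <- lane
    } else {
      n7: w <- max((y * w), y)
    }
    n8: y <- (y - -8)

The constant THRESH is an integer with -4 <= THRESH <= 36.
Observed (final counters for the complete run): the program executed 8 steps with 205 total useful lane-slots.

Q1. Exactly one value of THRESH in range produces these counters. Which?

Answer: THRESH = 18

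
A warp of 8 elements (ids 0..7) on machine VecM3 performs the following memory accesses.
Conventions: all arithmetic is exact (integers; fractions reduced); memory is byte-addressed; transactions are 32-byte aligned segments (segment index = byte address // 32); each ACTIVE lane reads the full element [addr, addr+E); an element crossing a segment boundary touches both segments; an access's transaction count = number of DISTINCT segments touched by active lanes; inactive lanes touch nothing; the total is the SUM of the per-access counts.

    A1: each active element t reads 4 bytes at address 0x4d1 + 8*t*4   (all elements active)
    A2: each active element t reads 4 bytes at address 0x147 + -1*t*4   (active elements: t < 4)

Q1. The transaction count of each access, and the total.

A1: 8 transactions
A2: 2 transactions

Answer: 8,2; total 10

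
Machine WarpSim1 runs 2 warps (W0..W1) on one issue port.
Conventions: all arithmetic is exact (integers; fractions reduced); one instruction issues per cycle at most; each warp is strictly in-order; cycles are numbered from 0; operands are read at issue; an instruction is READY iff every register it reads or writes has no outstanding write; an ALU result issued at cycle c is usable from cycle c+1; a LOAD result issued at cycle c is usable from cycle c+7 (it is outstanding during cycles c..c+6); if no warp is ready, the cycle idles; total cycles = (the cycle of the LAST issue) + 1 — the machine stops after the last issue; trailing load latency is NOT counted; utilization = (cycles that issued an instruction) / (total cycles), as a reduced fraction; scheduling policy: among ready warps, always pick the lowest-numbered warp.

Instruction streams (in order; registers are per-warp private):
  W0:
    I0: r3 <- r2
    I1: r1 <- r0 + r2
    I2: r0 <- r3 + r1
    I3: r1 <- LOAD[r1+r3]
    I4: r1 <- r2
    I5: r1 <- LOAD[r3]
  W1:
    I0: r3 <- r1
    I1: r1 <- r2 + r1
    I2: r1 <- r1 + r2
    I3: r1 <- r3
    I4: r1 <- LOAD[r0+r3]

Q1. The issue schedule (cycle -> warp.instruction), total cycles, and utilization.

cycle 0: W0.I0
cycle 1: W0.I1
cycle 2: W0.I2
cycle 3: W0.I3
cycle 4: W1.I0
cycle 5: W1.I1
cycle 6: W1.I2
cycle 7: W1.I3
cycle 8: W1.I4
cycle 9: idle
cycle 10: W0.I4
cycle 11: W0.I5

Answer: 12 cycles, utilization 11/12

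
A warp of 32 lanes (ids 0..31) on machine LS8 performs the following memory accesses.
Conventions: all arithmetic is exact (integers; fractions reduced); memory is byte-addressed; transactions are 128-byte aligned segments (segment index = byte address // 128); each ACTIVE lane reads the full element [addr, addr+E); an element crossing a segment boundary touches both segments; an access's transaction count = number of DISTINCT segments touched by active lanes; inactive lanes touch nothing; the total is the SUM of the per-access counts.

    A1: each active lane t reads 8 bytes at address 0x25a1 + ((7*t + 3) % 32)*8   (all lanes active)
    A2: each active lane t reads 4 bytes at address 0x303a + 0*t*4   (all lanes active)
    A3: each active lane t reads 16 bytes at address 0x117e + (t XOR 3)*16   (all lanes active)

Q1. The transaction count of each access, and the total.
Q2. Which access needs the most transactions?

A1: 3 transactions
A2: 1 transaction
A3: 5 transactions

Answer: 3,1,5; total 9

Answer: A3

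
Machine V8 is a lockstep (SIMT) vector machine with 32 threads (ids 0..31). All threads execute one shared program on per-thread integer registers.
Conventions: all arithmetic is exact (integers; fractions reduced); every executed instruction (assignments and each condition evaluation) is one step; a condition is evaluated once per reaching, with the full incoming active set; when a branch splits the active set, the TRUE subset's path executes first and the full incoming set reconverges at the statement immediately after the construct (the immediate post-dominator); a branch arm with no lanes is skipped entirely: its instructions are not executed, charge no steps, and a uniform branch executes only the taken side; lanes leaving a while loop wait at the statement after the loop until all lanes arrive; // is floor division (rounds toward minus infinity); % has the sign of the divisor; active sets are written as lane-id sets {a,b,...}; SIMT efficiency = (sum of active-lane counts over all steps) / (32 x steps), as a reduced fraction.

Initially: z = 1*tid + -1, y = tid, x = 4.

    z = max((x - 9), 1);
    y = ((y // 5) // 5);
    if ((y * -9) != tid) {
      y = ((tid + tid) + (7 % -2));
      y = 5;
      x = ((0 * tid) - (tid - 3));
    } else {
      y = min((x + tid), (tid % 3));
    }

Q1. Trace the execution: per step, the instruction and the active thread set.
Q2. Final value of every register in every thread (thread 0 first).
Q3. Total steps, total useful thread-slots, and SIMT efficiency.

step 0: z <- max((x - 9), 1)         {0,1,2,3,4,5,6,7,8,9,10,11,12,13,14,15,16,17,18,19,20,21,22,23,24,25,26,27,28,29,30,31}
step 1: y <- ((y // 5) // 5)         {0,1,2,3,4,5,6,7,8,9,10,11,12,13,14,15,16,17,18,19,20,21,22,23,24,25,26,27,28,29,30,31}
step 2: eval ((y * -9) != tid)       {0,1,2,3,4,5,6,7,8,9,10,11,12,13,14,15,16,17,18,19,20,21,22,23,24,25,26,27,28,29,30,31}
step 3: y <- ((tid + tid) + (7 % -2)) {1,2,3,4,5,6,7,8,9,10,11,12,13,14,15,16,17,18,19,20,21,22,23,24,25,26,27,28,29,30,31}
step 4: y <- 5                       {1,2,3,4,5,6,7,8,9,10,11,12,13,14,15,16,17,18,19,20,21,22,23,24,25,26,27,28,29,30,31}
step 5: x <- ((0 * tid) - (tid - 3)) {1,2,3,4,5,6,7,8,9,10,11,12,13,14,15,16,17,18,19,20,21,22,23,24,25,26,27,28,29,30,31}
step 6: y <- min((x + tid), (tid % 3)) {0}

Answer: 7 steps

z: 1,1,1,1,1,1,1,1,1,1,1,1,1,1,1,1,1,1,1,1,1,1,1,1,1,1,1,1,1,1,1,1
y: 0,5,5,5,5,5,5,5,5,5,5,5,5,5,5,5,5,5,5,5,5,5,5,5,5,5,5,5,5,5,5,5
x: 4,2,1,0,-1,-2,-3,-4,-5,-6,-7,-8,-9,-10,-11,-12,-13,-14,-15,-16,-17,-18,-19,-20,-21,-22,-23,-24,-25,-26,-27,-28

steps = 7; useful = 190; efficiency = 190/224 = 95/112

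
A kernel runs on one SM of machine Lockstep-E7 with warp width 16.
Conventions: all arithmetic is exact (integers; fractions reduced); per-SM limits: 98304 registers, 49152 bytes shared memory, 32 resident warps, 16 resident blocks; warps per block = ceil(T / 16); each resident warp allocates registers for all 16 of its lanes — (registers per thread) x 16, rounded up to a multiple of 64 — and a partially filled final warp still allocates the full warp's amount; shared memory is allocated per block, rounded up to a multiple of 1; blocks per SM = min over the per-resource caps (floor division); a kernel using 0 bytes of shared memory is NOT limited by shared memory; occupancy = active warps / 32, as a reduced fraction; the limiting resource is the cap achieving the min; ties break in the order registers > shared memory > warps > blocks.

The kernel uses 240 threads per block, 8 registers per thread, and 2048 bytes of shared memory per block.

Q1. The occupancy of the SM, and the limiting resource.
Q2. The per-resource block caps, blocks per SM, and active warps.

Answer: occupancy 15/16, limited by warps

registers: 51 blocks
shared memory: 24 blocks
warps: 2 blocks
blocks: 16 blocks

Answer: 2 blocks, 30 active warps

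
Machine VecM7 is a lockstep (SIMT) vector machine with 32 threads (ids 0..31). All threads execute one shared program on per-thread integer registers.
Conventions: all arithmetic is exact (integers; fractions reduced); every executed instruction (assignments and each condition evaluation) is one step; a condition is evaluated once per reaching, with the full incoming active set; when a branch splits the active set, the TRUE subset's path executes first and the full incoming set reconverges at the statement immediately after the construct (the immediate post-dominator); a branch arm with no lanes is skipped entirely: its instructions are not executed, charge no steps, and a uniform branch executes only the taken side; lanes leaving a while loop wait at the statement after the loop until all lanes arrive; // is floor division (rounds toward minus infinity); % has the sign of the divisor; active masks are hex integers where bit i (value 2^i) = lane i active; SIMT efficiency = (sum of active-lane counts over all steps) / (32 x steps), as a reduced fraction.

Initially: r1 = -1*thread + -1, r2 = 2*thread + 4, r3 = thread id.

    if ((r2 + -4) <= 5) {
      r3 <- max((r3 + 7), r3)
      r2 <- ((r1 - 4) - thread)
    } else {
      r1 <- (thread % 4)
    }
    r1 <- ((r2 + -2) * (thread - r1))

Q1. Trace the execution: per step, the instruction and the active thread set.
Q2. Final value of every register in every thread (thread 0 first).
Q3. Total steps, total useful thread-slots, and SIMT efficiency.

step 0: eval ((r2 + -4) <= 5)        0xffffffff
step 1: r3 <- max((r3 + 7), r3)      0x00000007
step 2: r2 <- ((r1 - 4) - thread)    0x00000007
step 3: r1 <- (thread % 4)           0xfffffff8
step 4: r1 <- ((r2 + -2) * (thread - r1)) 0xffffffff

Answer: 5 steps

r1: -7,-27,-55,0,40,48,56,64,144,160,176,192,312,336,360,384,544,576,608,640,840,880,920,960,1200,1248,1296,1344,1624,1680,1736,1792
r2: -5,-7,-9,10,12,14,16,18,20,22,24,26,28,30,32,34,36,38,40,42,44,46,48,50,52,54,56,58,60,62,64,66
r3: 7,8,9,3,4,5,6,7,8,9,10,11,12,13,14,15,16,17,18,19,20,21,22,23,24,25,26,27,28,29,30,31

steps = 5; useful = 99; efficiency = 99/160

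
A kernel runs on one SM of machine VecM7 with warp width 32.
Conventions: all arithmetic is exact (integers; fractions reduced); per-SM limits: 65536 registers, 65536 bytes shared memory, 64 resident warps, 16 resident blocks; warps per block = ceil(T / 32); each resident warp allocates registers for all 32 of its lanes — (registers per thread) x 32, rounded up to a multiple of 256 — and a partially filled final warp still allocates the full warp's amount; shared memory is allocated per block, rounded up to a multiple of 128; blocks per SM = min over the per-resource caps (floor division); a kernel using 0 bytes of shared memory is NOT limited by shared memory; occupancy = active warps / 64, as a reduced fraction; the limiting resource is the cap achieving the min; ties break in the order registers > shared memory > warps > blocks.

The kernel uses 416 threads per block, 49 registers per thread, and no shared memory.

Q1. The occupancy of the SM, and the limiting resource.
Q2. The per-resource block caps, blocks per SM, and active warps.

Answer: occupancy 13/32, limited by registers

registers: 2 blocks
shared memory: no limit (kernel uses none)
warps: 4 blocks
blocks: 16 blocks

Answer: 2 blocks, 26 active warps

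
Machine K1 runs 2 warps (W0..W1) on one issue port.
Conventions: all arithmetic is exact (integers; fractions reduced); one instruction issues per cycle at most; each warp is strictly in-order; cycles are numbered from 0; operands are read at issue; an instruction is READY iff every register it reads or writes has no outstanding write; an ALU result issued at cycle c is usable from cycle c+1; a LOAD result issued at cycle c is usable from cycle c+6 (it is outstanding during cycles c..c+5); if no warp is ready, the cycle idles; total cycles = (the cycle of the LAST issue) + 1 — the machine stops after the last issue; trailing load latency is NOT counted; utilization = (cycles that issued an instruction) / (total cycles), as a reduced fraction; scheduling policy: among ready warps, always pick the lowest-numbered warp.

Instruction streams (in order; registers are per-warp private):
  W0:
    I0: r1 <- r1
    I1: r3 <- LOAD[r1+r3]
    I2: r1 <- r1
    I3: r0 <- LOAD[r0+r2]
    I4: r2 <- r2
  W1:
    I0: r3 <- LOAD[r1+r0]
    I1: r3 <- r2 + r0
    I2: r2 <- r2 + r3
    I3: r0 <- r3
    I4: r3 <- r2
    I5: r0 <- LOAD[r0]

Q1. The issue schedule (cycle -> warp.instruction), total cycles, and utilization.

cycle 0: W0.I0
cycle 1: W0.I1
cycle 2: W0.I2
cycle 3: W0.I3
cycle 4: W0.I4
cycle 5: W1.I0
cycle 6: idle
cycle 7: idle
cycle 8: idle
cycle 9: idle
cycle 10: idle
cycle 11: W1.I1
cycle 12: W1.I2
cycle 13: W1.I3
cycle 14: W1.I4
cycle 15: W1.I5

Answer: 16 cycles, utilization 11/16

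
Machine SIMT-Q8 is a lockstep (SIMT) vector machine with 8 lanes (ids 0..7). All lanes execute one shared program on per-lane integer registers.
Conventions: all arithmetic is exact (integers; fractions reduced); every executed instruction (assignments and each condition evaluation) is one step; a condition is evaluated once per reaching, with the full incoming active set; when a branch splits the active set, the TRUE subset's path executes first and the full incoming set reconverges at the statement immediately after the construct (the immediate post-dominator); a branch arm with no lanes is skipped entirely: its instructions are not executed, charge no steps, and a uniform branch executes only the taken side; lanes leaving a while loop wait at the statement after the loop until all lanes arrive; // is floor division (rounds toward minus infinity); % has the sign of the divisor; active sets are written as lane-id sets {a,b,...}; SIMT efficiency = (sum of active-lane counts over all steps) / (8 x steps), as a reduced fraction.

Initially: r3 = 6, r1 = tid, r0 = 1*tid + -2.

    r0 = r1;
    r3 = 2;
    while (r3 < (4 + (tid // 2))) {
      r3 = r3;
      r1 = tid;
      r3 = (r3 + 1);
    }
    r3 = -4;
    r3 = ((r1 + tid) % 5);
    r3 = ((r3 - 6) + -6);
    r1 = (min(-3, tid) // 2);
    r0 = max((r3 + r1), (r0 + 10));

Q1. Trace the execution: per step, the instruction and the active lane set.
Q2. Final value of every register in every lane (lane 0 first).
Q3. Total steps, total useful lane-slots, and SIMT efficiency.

step 0: r0 <- r1                     {0,1,2,3,4,5,6,7}
step 1: r3 <- 2                      {0,1,2,3,4,5,6,7}
step 2: eval (r3 < (4 + (tid // 2))) {0,1,2,3,4,5,6,7}
step 3: r3 <- r3                     {0,1,2,3,4,5,6,7}
step 4: r1 <- tid                    {0,1,2,3,4,5,6,7}
step 5: r3 <- (r3 + 1)               {0,1,2,3,4,5,6,7}
step 6: eval (r3 < (4 + (tid // 2))) {0,1,2,3,4,5,6,7}
step 7: r3 <- r3                     {0,1,2,3,4,5,6,7}
step 8: r1 <- tid                    {0,1,2,3,4,5,6,7}
step 9: r3 <- (r3 + 1)               {0,1,2,3,4,5,6,7}
step 10: eval (r3 < (4 + (tid // 2))) {0,1,2,3,4,5,6,7}
step 11: r3 <- r3                     {2,3,4,5,6,7}
step 12: r1 <- tid                    {2,3,4,5,6,7}
step 13: r3 <- (r3 + 1)               {2,3,4,5,6,7}
step 14: eval (r3 < (4 + (tid // 2))) {2,3,4,5,6,7}
step 15: r3 <- r3                     {4,5,6,7}
step 16: r1 <- tid                    {4,5,6,7}
step 17: r3 <- (r3 + 1)               {4,5,6,7}
step 18: eval (r3 < (4 + (tid // 2))) {4,5,6,7}
step 19: r3 <- r3                     {6,7}
step 20: r1 <- tid                    {6,7}
step 21: r3 <- (r3 + 1)               {6,7}
step 22: eval (r3 < (4 + (tid // 2))) {6,7}
step 23: r3 <- -4                     {0,1,2,3,4,5,6,7}
step 24: r3 <- ((r1 + tid) % 5)       {0,1,2,3,4,5,6,7}
step 25: r3 <- ((r3 - 6) + -6)        {0,1,2,3,4,5,6,7}
step 26: r1 <- (min(-3, tid) // 2)    {0,1,2,3,4,5,6,7}
step 27: r0 <- max((r3 + r1), (r0 + 10)) {0,1,2,3,4,5,6,7}

Answer: 28 steps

r3: -12,-10,-8,-11,-9,-12,-10,-8
r1: -2,-2,-2,-2,-2,-2,-2,-2
r0: 10,11,12,13,14,15,16,17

steps = 28; useful = 176; efficiency = 176/224 = 11/14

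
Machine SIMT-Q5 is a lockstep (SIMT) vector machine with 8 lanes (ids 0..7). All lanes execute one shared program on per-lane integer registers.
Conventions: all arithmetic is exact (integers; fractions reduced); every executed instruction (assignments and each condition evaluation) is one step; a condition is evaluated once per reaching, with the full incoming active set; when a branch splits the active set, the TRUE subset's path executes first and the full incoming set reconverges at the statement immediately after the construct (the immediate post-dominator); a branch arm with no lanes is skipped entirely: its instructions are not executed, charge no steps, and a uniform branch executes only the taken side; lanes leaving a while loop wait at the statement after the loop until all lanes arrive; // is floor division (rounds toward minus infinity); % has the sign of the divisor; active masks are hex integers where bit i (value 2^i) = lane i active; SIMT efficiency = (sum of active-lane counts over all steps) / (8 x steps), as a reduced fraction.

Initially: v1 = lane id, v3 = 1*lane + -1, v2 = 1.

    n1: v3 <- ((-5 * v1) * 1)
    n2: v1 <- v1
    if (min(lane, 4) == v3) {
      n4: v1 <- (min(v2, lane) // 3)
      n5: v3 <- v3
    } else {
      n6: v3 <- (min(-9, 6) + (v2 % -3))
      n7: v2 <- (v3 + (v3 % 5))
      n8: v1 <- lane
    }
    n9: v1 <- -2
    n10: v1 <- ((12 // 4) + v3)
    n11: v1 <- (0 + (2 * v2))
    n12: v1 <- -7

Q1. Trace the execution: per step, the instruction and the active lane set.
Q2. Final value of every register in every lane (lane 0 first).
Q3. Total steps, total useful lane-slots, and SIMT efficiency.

step 0: v3 <- ((-5 * v1) * 1)        0xff
step 1: v1 <- v1                     0xff
step 2: eval (min(lane, 4) == v3)    0xff
step 3: v1 <- (min(v2, lane) // 3)   0x01
step 4: v3 <- v3                     0x01
step 5: v3 <- (min(-9, 6) + (v2 % -3)) 0xfe
step 6: v2 <- (v3 + (v3 % 5))        0xfe
step 7: v1 <- lane                   0xfe
step 8: v1 <- -2                     0xff
step 9: v1 <- ((12 // 4) + v3)       0xff
step 10: v1 <- (0 + (2 * v2))         0xff
step 11: v1 <- -7                     0xff

Answer: 12 steps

v1: -7,-7,-7,-7,-7,-7,-7,-7
v3: 0,-11,-11,-11,-11,-11,-11,-11
v2: 1,-7,-7,-7,-7,-7,-7,-7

steps = 12; useful = 79; efficiency = 79/96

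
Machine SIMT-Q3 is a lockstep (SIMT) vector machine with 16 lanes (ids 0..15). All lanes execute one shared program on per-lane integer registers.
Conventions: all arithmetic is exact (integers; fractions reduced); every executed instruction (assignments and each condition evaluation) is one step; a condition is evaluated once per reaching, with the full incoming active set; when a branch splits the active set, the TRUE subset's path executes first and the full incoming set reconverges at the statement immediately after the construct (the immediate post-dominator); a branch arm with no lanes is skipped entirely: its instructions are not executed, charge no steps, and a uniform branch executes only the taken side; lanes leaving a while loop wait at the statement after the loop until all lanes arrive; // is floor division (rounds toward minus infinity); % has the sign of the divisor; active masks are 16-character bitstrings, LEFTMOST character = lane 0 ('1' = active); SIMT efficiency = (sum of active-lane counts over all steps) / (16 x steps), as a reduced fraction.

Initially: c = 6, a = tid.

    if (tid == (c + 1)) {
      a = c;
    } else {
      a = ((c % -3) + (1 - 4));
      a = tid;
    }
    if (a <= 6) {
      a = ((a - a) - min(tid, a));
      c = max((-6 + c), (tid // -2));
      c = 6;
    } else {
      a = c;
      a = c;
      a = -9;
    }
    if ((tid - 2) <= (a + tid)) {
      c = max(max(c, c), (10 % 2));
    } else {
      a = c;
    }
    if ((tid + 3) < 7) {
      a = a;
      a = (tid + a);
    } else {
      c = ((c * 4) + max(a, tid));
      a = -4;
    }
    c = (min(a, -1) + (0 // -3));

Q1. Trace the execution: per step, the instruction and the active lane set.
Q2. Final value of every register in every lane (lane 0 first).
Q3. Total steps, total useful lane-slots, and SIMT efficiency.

step 0: eval (tid == (c + 1))        1111111111111111
step 1: a <- c                       0000000100000000
step 2: a <- ((c % -3) + (1 - 4))    1111111011111111
step 3: a <- tid                     1111111011111111
step 4: eval (a <= 6)                1111111111111111
step 5: a <- ((a - a) - min(tid, a)) 1111111100000000
step 6: c <- max((-6 + c), (tid // -2)) 1111111100000000
step 7: c <- 6                       1111111100000000
step 8: a <- c                       0000000011111111
step 9: a <- c                       0000000011111111
step 10: a <- -9                      0000000011111111
step 11: eval ((tid - 2) <= (a + tid)) 1111111111111111
step 12: c <- max(max(c, c), (10 % 2)) 1110000000000000
step 13: a <- c                       0001111111111111
step 14: eval ((tid + 3) < 7)         1111111111111111
step 15: a <- a                       1111000000000000
step 16: a <- (tid + a)               1111000000000000
step 17: c <- ((c * 4) + max(a, tid)) 0000111111111111
step 18: a <- -4                      0000111111111111
step 19: c <- (min(a, -1) + (0 // -3)) 1111111111111111

Answer: 20 steps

c: -1,-1,-1,-1,-4,-4,-4,-4,-4,-4,-4,-4,-4,-4,-4,-4
a: 0,0,0,9,-4,-4,-4,-4,-4,-4,-4,-4,-4,-4,-4,-4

steps = 20; useful = 207; efficiency = 207/320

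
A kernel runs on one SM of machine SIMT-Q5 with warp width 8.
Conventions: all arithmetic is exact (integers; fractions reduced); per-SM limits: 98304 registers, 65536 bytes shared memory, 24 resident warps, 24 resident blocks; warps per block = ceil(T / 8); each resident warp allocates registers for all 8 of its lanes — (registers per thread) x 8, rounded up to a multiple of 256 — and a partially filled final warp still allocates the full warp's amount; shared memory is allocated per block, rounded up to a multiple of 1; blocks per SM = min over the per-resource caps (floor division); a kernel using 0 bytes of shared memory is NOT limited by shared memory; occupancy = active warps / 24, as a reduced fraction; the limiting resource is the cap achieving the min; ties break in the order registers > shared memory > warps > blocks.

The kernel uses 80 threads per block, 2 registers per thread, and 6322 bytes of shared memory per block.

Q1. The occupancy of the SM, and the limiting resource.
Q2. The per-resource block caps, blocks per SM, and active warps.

Answer: occupancy 5/6, limited by warps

registers: 38 blocks
shared memory: 10 blocks
warps: 2 blocks
blocks: 24 blocks

Answer: 2 blocks, 20 active warps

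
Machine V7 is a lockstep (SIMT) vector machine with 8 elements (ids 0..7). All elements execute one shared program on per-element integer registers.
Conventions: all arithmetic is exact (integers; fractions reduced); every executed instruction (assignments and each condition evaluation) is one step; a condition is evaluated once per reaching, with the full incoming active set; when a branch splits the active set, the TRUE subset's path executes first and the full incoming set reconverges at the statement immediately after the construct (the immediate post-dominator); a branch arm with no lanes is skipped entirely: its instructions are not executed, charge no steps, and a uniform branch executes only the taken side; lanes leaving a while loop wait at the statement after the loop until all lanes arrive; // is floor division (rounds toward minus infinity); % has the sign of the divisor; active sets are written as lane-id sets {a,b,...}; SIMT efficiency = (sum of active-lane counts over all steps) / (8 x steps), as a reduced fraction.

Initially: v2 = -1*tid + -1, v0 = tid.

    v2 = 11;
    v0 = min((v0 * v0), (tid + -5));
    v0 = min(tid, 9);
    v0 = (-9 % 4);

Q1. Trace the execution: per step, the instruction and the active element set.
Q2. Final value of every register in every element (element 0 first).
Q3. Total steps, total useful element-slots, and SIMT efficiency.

step 0: v2 <- 11                     {0,1,2,3,4,5,6,7}
step 1: v0 <- min((v0 * v0), (tid + -5)) {0,1,2,3,4,5,6,7}
step 2: v0 <- min(tid, 9)            {0,1,2,3,4,5,6,7}
step 3: v0 <- (-9 % 4)               {0,1,2,3,4,5,6,7}

Answer: 4 steps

v2: 11,11,11,11,11,11,11,11
v0: 3,3,3,3,3,3,3,3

steps = 4; useful = 32; efficiency = 32/32 = 1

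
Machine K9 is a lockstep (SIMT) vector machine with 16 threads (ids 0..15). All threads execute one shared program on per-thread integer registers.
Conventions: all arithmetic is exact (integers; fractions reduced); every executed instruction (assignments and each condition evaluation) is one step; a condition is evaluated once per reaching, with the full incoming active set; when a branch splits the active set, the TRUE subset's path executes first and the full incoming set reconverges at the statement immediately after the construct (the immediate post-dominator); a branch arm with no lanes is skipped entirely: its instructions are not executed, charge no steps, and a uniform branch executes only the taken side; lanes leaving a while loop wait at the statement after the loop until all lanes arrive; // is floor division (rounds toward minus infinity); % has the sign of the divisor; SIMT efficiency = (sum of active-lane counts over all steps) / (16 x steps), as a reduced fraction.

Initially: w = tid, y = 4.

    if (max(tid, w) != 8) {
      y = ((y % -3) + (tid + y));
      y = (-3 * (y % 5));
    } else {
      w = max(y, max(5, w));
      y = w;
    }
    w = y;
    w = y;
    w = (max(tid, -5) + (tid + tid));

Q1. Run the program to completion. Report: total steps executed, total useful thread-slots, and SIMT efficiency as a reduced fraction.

Answer: 8 steps, 96 useful, 3/4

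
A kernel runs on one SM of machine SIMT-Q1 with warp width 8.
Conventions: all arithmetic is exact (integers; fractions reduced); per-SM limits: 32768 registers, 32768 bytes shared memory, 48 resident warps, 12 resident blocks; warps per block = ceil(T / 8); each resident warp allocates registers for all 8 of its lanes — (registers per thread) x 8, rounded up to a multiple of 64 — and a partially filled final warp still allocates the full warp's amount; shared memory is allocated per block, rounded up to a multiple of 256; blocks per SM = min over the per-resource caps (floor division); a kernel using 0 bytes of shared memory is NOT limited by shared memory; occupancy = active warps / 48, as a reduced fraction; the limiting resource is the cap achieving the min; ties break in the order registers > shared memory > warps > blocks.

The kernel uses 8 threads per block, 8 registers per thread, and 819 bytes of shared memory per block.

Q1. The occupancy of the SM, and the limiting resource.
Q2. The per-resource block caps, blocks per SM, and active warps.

Answer: occupancy 1/4, limited by blocks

registers: 512 blocks
shared memory: 32 blocks
warps: 48 blocks
blocks: 12 blocks

Answer: 12 blocks, 12 active warps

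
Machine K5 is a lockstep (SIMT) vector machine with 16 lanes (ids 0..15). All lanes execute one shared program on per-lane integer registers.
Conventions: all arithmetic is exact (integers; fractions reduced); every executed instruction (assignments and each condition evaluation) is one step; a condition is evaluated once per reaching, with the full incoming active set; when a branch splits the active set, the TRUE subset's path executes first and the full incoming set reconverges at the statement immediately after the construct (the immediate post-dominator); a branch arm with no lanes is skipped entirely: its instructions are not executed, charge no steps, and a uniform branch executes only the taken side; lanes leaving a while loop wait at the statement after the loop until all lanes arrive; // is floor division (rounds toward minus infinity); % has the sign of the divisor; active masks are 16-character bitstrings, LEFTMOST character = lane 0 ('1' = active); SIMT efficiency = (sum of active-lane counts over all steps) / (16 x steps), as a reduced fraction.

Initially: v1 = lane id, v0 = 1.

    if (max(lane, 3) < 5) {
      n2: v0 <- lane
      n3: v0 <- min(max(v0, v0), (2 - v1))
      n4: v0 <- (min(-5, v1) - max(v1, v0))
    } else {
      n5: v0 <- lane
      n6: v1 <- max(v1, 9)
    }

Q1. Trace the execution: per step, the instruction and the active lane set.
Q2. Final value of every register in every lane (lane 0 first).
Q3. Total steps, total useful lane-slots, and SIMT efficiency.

step 0: eval (max(lane, 3) < 5)      1111111111111111
step 1: v0 <- lane                   1111100000000000
step 2: v0 <- min(max(v0, v0), (2 - v1)) 1111100000000000
step 3: v0 <- (min(-5, v1) - max(v1, v0)) 1111100000000000
step 4: v0 <- lane                   0000011111111111
step 5: v1 <- max(v1, 9)             0000011111111111

Answer: 6 steps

v1: 0,1,2,3,4,9,9,9,9,9,10,11,12,13,14,15
v0: -5,-6,-7,-8,-9,5,6,7,8,9,10,11,12,13,14,15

steps = 6; useful = 53; efficiency = 53/96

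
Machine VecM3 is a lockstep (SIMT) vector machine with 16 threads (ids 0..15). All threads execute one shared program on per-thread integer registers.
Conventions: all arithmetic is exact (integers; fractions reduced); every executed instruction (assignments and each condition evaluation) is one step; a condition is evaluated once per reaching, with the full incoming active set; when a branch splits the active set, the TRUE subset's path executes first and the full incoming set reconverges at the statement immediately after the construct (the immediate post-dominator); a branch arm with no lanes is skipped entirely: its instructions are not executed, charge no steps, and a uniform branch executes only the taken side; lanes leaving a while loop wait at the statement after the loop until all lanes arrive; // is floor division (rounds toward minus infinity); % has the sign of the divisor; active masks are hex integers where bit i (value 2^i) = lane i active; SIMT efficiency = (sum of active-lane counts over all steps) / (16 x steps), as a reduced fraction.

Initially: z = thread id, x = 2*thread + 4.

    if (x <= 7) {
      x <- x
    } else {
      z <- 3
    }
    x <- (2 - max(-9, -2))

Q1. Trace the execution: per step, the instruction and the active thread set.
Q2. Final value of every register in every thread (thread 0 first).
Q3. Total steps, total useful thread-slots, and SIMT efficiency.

step 0: eval (x <= 7)                0xffff
step 1: x <- x                       0x0003
step 2: z <- 3                       0xfffc
step 3: x <- (2 - max(-9, -2))       0xffff

Answer: 4 steps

z: 0,1,3,3,3,3,3,3,3,3,3,3,3,3,3,3
x: 4,4,4,4,4,4,4,4,4,4,4,4,4,4,4,4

steps = 4; useful = 48; efficiency = 48/64 = 3/4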